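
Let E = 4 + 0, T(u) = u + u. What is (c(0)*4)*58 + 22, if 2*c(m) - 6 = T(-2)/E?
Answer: 602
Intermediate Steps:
T(u) = 2*u
E = 4
c(m) = 5/2 (c(m) = 3 + ((2*(-2))/4)/2 = 3 + (-4*¼)/2 = 3 + (½)*(-1) = 3 - ½ = 5/2)
(c(0)*4)*58 + 22 = ((5/2)*4)*58 + 22 = 10*58 + 22 = 580 + 22 = 602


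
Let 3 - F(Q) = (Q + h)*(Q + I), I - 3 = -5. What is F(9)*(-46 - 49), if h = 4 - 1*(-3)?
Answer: 10355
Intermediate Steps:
I = -2 (I = 3 - 5 = -2)
h = 7 (h = 4 + 3 = 7)
F(Q) = 3 - (-2 + Q)*(7 + Q) (F(Q) = 3 - (Q + 7)*(Q - 2) = 3 - (7 + Q)*(-2 + Q) = 3 - (-2 + Q)*(7 + Q))
F(9)*(-46 - 49) = (17 - 1*9**2 - 5*9)*(-46 - 49) = (17 - 1*81 - 45)*(-95) = (17 - 81 - 45)*(-95) = -109*(-95) = 10355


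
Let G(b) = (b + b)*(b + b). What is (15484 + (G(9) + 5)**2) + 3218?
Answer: 126943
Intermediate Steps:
G(b) = 4*b**2 (G(b) = (2*b)*(2*b) = 4*b**2)
(15484 + (G(9) + 5)**2) + 3218 = (15484 + (4*9**2 + 5)**2) + 3218 = (15484 + (4*81 + 5)**2) + 3218 = (15484 + (324 + 5)**2) + 3218 = (15484 + 329**2) + 3218 = (15484 + 108241) + 3218 = 123725 + 3218 = 126943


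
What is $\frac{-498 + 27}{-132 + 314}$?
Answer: $- \frac{471}{182} \approx -2.5879$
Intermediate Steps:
$\frac{-498 + 27}{-132 + 314} = - \frac{471}{182}$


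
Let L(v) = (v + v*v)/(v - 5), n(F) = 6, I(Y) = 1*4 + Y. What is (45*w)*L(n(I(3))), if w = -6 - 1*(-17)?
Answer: 20790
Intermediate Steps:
I(Y) = 4 + Y
L(v) = (v + v²)/(-5 + v)
w = 11 (w = -6 + 17 = 11)
(45*w)*L(n(I(3))) = (45*11)*(6*(1 + 6)/(-5 + 6)) = 495*(6*7/1) = 495*(6*1*7) = 495*42 = 20790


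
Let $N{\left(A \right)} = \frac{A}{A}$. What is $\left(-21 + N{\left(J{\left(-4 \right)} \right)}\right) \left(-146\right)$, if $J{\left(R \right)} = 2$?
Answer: $2920$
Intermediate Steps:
$N{\left(A \right)} = 1$
$\left(-21 + N{\left(J{\left(-4 \right)} \right)}\right) \left(-146\right) = \left(-21 + 1\right) \left(-146\right) = \left(-20\right) \left(-146\right) = 2920$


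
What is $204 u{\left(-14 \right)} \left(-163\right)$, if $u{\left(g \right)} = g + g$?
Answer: $931056$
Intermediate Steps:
$u{\left(g \right)} = 2 g$
$204 u{\left(-14 \right)} \left(-163\right) = 204 \cdot 2 \left(-14\right) \left(-163\right) = 204 \left(-28\right) \left(-163\right) = \left(-5712\right) \left(-163\right) = 931056$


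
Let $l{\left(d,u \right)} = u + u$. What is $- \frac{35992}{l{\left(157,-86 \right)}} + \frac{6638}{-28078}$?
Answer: $\frac{126180205}{603677} \approx 209.02$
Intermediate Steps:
$l{\left(d,u \right)} = 2 u$
$- \frac{35992}{l{\left(157,-86 \right)}} + \frac{6638}{-28078} = - \frac{35992}{2 \left(-86\right)} + \frac{6638}{-28078} = - \frac{35992}{-172} + 6638 \left(- \frac{1}{28078}\right) = \left(-35992\right) \left(- \frac{1}{172}\right) - \frac{3319}{14039} = \frac{8998}{43} - \frac{3319}{14039} = \frac{126180205}{603677}$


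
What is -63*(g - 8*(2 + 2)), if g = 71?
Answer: -2457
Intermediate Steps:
-63*(g - 8*(2 + 2)) = -63*(71 - 8*(2 + 2)) = -63*(71 - 8*4) = -63*(71 - 32) = -63*39 = -2457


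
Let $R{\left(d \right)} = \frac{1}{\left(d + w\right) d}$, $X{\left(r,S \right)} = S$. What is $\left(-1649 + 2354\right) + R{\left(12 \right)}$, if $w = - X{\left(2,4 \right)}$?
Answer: $\frac{67681}{96} \approx 705.01$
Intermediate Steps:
$w = -4$ ($w = \left(-1\right) 4 = -4$)
$R{\left(d \right)} = \frac{1}{d \left(-4 + d\right)}$ ($R{\left(d \right)} = \frac{1}{\left(d - 4\right) d} = \frac{1}{\left(-4 + d\right) d} = \frac{1}{d \left(-4 + d\right)}$)
$\left(-1649 + 2354\right) + R{\left(12 \right)} = \left(-1649 + 2354\right) + \frac{1}{12 \left(-4 + 12\right)} = 705 + \frac{1}{12 \cdot 8} = 705 + \frac{1}{12} \cdot \frac{1}{8} = 705 + \frac{1}{96} = \frac{67681}{96}$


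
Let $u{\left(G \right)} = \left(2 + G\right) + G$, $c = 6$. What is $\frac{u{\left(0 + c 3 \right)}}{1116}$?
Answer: $\frac{19}{558} \approx 0.03405$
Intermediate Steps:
$u{\left(G \right)} = 2 + 2 G$
$\frac{u{\left(0 + c 3 \right)}}{1116} = \frac{2 + 2 \left(0 + 6 \cdot 3\right)}{1116} = \left(2 + 2 \left(0 + 18\right)\right) \frac{1}{1116} = \left(2 + 2 \cdot 18\right) \frac{1}{1116} = \left(2 + 36\right) \frac{1}{1116} = 38 \cdot \frac{1}{1116} = \frac{19}{558}$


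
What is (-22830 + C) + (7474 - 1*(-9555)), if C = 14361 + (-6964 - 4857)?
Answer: -3261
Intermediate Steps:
C = 2540 (C = 14361 - 11821 = 2540)
(-22830 + C) + (7474 - 1*(-9555)) = (-22830 + 2540) + (7474 - 1*(-9555)) = -20290 + (7474 + 9555) = -20290 + 17029 = -3261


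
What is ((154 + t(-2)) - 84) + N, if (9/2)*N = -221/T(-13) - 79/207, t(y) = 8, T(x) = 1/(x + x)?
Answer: 2524000/1863 ≈ 1354.8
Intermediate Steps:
T(x) = 1/(2*x)
N = 2378686/1863 (N = 2*(-221/((½)/(-13)) - 79/207)/9 = 2*(-221/((½)*(-1/13)) - 79*1/207)/9 = 2*(-221/(-1/26) - 79/207)/9 = 2*(-221*(-26) - 79/207)/9 = 2*(5746 - 79/207)/9 = (2/9)*(1189343/207) = 2378686/1863 ≈ 1276.8)
((154 + t(-2)) - 84) + N = ((154 + 8) - 84) + 2378686/1863 = (162 - 84) + 2378686/1863 = 78 + 2378686/1863 = 2524000/1863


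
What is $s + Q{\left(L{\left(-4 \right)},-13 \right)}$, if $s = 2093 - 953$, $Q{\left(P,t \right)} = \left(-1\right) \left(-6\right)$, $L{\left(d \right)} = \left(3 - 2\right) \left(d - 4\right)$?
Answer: $1146$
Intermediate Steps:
$L{\left(d \right)} = -4 + d$ ($L{\left(d \right)} = 1 \left(-4 + d\right) = -4 + d$)
$Q{\left(P,t \right)} = 6$
$s = 1140$
$s + Q{\left(L{\left(-4 \right)},-13 \right)} = 1140 + 6 = 1146$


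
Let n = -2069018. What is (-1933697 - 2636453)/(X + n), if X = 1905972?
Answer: 175775/6271 ≈ 28.030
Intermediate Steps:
(-1933697 - 2636453)/(X + n) = (-1933697 - 2636453)/(1905972 - 2069018) = -4570150/(-163046) = -4570150*(-1/163046) = 175775/6271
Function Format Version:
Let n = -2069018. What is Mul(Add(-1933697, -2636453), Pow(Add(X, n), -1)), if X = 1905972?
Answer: Rational(175775, 6271) ≈ 28.030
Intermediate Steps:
Mul(Add(-1933697, -2636453), Pow(Add(X, n), -1)) = Mul(Add(-1933697, -2636453), Pow(Add(1905972, -2069018), -1)) = Mul(-4570150, Pow(-163046, -1)) = Mul(-4570150, Rational(-1, 163046)) = Rational(175775, 6271)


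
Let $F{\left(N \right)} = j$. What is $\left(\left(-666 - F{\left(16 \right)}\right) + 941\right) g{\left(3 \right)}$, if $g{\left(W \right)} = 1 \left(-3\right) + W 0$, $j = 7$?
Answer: $-804$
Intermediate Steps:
$F{\left(N \right)} = 7$
$g{\left(W \right)} = -3$ ($g{\left(W \right)} = -3 + 0 = -3$)
$\left(\left(-666 - F{\left(16 \right)}\right) + 941\right) g{\left(3 \right)} = \left(\left(-666 - 7\right) + 941\right) \left(-3\right) = \left(-673 + 941\right) \left(-3\right) = 268 \left(-3\right) = -804$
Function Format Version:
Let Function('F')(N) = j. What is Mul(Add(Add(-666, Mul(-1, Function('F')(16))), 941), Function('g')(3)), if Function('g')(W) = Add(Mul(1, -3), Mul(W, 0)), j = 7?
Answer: -804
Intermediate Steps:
Function('F')(N) = 7
Function('g')(W) = -3 (Function('g')(W) = Add(-3, 0) = -3)
Mul(Add(Add(-666, Mul(-1, Function('F')(16))), 941), Function('g')(3)) = Mul(Add(Add(-666, Mul(-1, 7)), 941), -3) = Mul(Add(Add(-666, -7), 941), -3) = Mul(Add(-673, 941), -3) = Mul(268, -3) = -804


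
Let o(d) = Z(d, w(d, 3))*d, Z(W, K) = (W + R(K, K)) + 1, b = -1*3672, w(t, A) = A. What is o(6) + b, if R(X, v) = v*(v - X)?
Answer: -3630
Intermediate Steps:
b = -3672
Z(W, K) = 1 + W (Z(W, K) = (W + K*(K - K)) + 1 = (W + K*0) + 1 = (W + 0) + 1 = W + 1 = 1 + W)
o(d) = d*(1 + d) (o(d) = (1 + d)*d = d*(1 + d))
o(6) + b = 6*(1 + 6) - 3672 = 6*7 - 3672 = 42 - 3672 = -3630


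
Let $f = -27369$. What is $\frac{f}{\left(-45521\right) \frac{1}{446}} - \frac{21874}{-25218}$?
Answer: $\frac{154410554743}{573974289} \approx 269.02$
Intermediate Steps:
$\frac{f}{\left(-45521\right) \frac{1}{446}} - \frac{21874}{-25218} = - \frac{27369}{\left(-45521\right) \frac{1}{446}} - \frac{21874}{-25218} = - \frac{27369}{\left(-45521\right) \frac{1}{446}} - - \frac{10937}{12609} = - \frac{27369}{- \frac{45521}{446}} + \frac{10937}{12609} = \left(-27369\right) \left(- \frac{446}{45521}\right) + \frac{10937}{12609} = \frac{12206574}{45521} + \frac{10937}{12609} = \frac{154410554743}{573974289}$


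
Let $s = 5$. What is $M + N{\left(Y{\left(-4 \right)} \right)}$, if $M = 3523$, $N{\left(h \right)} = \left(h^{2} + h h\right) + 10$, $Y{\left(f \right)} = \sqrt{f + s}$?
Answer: $3535$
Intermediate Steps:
$Y{\left(f \right)} = \sqrt{5 + f}$ ($Y{\left(f \right)} = \sqrt{f + 5} = \sqrt{5 + f}$)
$N{\left(h \right)} = 10 + 2 h^{2}$ ($N{\left(h \right)} = \left(h^{2} + h^{2}\right) + 10 = 2 h^{2} + 10 = 10 + 2 h^{2}$)
$M + N{\left(Y{\left(-4 \right)} \right)} = 3523 + \left(10 + 2 \left(\sqrt{5 - 4}\right)^{2}\right) = 3523 + \left(10 + 2 \left(\sqrt{1}\right)^{2}\right) = 3523 + \left(10 + 2 \cdot 1^{2}\right) = 3523 + \left(10 + 2 \cdot 1\right) = 3523 + \left(10 + 2\right) = 3523 + 12 = 3535$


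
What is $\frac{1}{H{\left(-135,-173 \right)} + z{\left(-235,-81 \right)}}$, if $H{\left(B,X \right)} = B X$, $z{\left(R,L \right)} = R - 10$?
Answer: $\frac{1}{23110} \approx 4.3271 \cdot 10^{-5}$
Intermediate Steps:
$z{\left(R,L \right)} = -10 + R$
$\frac{1}{H{\left(-135,-173 \right)} + z{\left(-235,-81 \right)}} = \frac{1}{\left(-135\right) \left(-173\right) - 245} = \frac{1}{23355 - 245} = \frac{1}{23110}$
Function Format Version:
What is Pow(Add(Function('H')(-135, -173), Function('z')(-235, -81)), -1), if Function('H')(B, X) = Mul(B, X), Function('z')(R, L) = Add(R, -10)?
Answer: Rational(1, 23110) ≈ 4.3271e-5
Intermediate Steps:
Function('z')(R, L) = Add(-10, R)
Pow(Add(Function('H')(-135, -173), Function('z')(-235, -81)), -1) = Pow(Add(Mul(-135, -173), Add(-10, -235)), -1) = Pow(Add(23355, -245), -1) = Pow(23110, -1) = Rational(1, 23110)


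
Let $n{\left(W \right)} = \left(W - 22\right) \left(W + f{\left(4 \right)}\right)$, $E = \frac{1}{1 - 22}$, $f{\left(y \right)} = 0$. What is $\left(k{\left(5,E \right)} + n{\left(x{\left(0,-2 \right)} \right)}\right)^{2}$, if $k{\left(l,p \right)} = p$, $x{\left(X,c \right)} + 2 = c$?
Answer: $\frac{4765489}{441} \approx 10806.0$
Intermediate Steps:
$x{\left(X,c \right)} = -2 + c$
$E = - \frac{1}{21}$ ($E = \frac{1}{-21} = - \frac{1}{21} \approx -0.047619$)
$n{\left(W \right)} = W \left(-22 + W\right)$ ($n{\left(W \right)} = \left(W - 22\right) \left(W + 0\right) = \left(-22 + W\right) W = W \left(-22 + W\right)$)
$\left(k{\left(5,E \right)} + n{\left(x{\left(0,-2 \right)} \right)}\right)^{2} = \left(- \frac{1}{21} + \left(-2 - 2\right) \left(-22 - 4\right)\right)^{2} = \left(- \frac{1}{21} - 4 \left(-22 - 4\right)\right)^{2} = \left(- \frac{1}{21} - -104\right)^{2} = \left(- \frac{1}{21} + 104\right)^{2} = \left(\frac{2183}{21}\right)^{2} = \frac{4765489}{441}$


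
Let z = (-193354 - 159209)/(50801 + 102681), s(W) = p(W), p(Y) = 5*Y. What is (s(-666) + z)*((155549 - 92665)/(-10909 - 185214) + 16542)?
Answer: -829620156415755093/15050675143 ≈ -5.5122e+7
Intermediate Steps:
s(W) = 5*W
z = -352563/153482 ≈ -2.2971
(s(-666) + z)*((155549 - 92665)/(-10909 - 185214) + 16542) = (5*(-666) - 352563/153482)*((155549 - 92665)/(-10909 - 185214) + 16542) = (-3330 - 352563/153482)*(62884/(-196123) + 16542) = -511447623*(62884*(-1/196123) + 16542)/153482 = -511447623*(-62884/196123 + 16542)/153482 = -511447623/153482*3244203782/196123 = -829620156415755093/15050675143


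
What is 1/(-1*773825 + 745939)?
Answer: -1/27886 ≈ -3.5860e-5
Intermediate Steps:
1/(-1*773825 + 745939) = 1/(-773825 + 745939) = 1/(-27886) = -1/27886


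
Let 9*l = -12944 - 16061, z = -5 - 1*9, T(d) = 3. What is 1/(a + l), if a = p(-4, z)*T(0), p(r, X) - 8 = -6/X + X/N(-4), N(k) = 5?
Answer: -315/1009856 ≈ -0.00031193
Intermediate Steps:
z = -14 (z = -5 - 9 = -14)
l = -29005/9 (l = (-12944 - 16061)/9 = (1/9)*(-29005) = -29005/9 ≈ -3222.8)
p(r, X) = 8 - 6/X + X/5 (p(r, X) = 8 + (-6/X + X/5) = 8 - 6/X + X/5)
a = 591/35 (a = (8 - 6/(-14) + (1/5)*(-14))*3 = (8 - 6*(-1/14) - 14/5)*3 = (8 + 3/7 - 14/5)*3 = (197/35)*3 = 591/35 ≈ 16.886)
1/(a + l) = 1/(591/35 - 29005/9) = 1/(-1009856/315) = -315/1009856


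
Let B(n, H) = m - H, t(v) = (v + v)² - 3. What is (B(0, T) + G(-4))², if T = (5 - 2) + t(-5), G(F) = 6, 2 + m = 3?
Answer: 8649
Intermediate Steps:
m = 1 (m = -2 + 3 = 1)
t(v) = -3 + 4*v² (t(v) = (2*v)² - 3 = 4*v² - 3 = -3 + 4*v²)
T = 100 (T = (5 - 2) + (-3 + 4*(-5)²) = 3 + (-3 + 4*25) = 3 + (-3 + 100) = 3 + 97 = 100)
B(n, H) = 1 - H
(B(0, T) + G(-4))² = ((1 - 1*100) + 6)² = ((1 - 100) + 6)² = (-99 + 6)² = (-93)² = 8649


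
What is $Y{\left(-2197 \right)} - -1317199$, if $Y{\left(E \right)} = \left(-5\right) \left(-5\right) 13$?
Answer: $1317524$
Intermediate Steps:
$Y{\left(E \right)} = 325$ ($Y{\left(E \right)} = 25 \cdot 13 = 325$)
$Y{\left(-2197 \right)} - -1317199 = 325 - -1317199 = 325 + 1317199 = 1317524$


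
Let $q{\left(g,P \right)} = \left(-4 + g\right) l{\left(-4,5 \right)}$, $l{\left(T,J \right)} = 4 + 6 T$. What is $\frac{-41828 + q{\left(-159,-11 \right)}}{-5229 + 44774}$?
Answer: $- \frac{38568}{39545} \approx -0.97529$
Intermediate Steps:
$q{\left(g,P \right)} = 80 - 20 g$ ($q{\left(g,P \right)} = \left(-4 + g\right) \left(4 + 6 \left(-4\right)\right) = \left(-4 + g\right) \left(4 - 24\right) = \left(-4 + g\right) \left(-20\right) = 80 - 20 g$)
$\frac{-41828 + q{\left(-159,-11 \right)}}{-5229 + 44774} = \frac{-41828 + \left(80 - -3180\right)}{-5229 + 44774} = \frac{-41828 + \left(80 + 3180\right)}{39545} = \left(-41828 + 3260\right) \frac{1}{39545} = \left(-38568\right) \frac{1}{39545} = - \frac{38568}{39545}$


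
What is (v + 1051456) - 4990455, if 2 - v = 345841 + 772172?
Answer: -5057010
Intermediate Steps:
v = -1118011 (v = 2 - (345841 + 772172) = 2 - 1*1118013 = 2 - 1118013 = -1118011)
(v + 1051456) - 4990455 = (-1118011 + 1051456) - 4990455 = -66555 - 4990455 = -5057010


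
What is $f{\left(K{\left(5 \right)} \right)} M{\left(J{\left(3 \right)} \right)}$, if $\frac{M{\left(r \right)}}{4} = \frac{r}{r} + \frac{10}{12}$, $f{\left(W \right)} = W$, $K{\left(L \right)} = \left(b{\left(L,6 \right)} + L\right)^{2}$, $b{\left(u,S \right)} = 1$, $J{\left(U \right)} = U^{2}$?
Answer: $264$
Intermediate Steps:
$K{\left(L \right)} = \left(1 + L\right)^{2}$
$M{\left(r \right)} = \frac{22}{3}$ ($M{\left(r \right)} = 4 \left(\frac{r}{r} + \frac{10}{12}\right) = 4 \left(1 + 10 \cdot \frac{1}{12}\right) = 4 \left(1 + \frac{5}{6}\right) = 4 \cdot \frac{11}{6} = \frac{22}{3}$)
$f{\left(K{\left(5 \right)} \right)} M{\left(J{\left(3 \right)} \right)} = \left(1 + 5\right)^{2} \cdot \frac{22}{3} = 6^{2} \cdot \frac{22}{3} = 36 \cdot \frac{22}{3} = 264$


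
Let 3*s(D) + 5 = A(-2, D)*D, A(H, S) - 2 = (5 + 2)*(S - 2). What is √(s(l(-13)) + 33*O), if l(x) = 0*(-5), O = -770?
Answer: I*√228705/3 ≈ 159.41*I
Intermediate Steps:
A(H, S) = -12 + 7*S (A(H, S) = 2 + (5 + 2)*(S - 2) = 2 + 7*(-2 + S) = 2 + (-14 + 7*S) = -12 + 7*S)
l(x) = 0
s(D) = -5/3 + D*(-12 + 7*D)/3 (s(D) = -5/3 + ((-12 + 7*D)*D)/3 = -5/3 + (D*(-12 + 7*D))/3 = -5/3 + D*(-12 + 7*D)/3)
√(s(l(-13)) + 33*O) = √((-5/3 + (⅓)*0*(-12 + 7*0)) + 33*(-770)) = √((-5/3 + (⅓)*0*(-12 + 0)) - 25410) = √((-5/3 + (⅓)*0*(-12)) - 25410) = √((-5/3 + 0) - 25410) = √(-5/3 - 25410) = √(-76235/3) = I*√228705/3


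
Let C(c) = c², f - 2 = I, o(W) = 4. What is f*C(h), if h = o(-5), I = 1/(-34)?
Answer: 536/17 ≈ 31.529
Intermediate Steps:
I = -1/34 ≈ -0.029412
f = 67/34 (f = 2 - 1/34 = 67/34 ≈ 1.9706)
h = 4
f*C(h) = (67/34)*4² = (67/34)*16 = 536/17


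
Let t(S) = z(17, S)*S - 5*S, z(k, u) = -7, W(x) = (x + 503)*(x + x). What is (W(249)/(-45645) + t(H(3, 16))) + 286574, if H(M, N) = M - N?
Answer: 4362472118/15215 ≈ 2.8672e+5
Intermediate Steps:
W(x) = 2*x*(503 + x) (W(x) = (503 + x)*(2*x) = 2*x*(503 + x))
t(S) = -12*S (t(S) = -7*S - 5*S = -12*S)
(W(249)/(-45645) + t(H(3, 16))) + 286574 = ((2*249*(503 + 249))/(-45645) - 12*(3 - 1*16)) + 286574 = ((2*249*752)*(-1/45645) - 12*(3 - 16)) + 286574 = (374496*(-1/45645) - 12*(-13)) + 286574 = (-124832/15215 + 156) + 286574 = 2248708/15215 + 286574 = 4362472118/15215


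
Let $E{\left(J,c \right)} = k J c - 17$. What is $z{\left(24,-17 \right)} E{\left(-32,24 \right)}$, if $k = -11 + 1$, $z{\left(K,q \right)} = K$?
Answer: $183912$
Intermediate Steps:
$k = -10$
$E{\left(J,c \right)} = -17 - 10 J c$ ($E{\left(J,c \right)} = - 10 J c - 17 = -17 - 10 J c$)
$z{\left(24,-17 \right)} E{\left(-32,24 \right)} = 24 \left(-17 - \left(-320\right) 24\right) = 24 \left(-17 + 7680\right) = 24 \cdot 7663 = 183912$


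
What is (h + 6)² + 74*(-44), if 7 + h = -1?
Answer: -3252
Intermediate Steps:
h = -8 (h = -7 - 1 = -8)
(h + 6)² + 74*(-44) = (-8 + 6)² + 74*(-44) = (-2)² - 3256 = 4 - 3256 = -3252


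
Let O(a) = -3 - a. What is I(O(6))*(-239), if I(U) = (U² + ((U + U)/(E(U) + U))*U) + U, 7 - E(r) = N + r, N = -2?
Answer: -21510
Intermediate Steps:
E(r) = 9 - r (E(r) = 7 - (-2 + r) = 7 + (2 - r) = 9 - r)
I(U) = U + 11*U²/9 (I(U) = (U² + ((U + U)/((9 - U) + U))*U) + U = (U² + ((2*U)/9)*U) + U = (U² + ((2*U)*(⅑))*U) + U = (U² + (2*U/9)*U) + U = (U² + 2*U²/9) + U = 11*U²/9 + U = U + 11*U²/9)
I(O(6))*(-239) = ((-3 - 1*6)*(9 + 11*(-3 - 1*6))/9)*(-239) = ((-3 - 6)*(9 + 11*(-3 - 6))/9)*(-239) = ((⅑)*(-9)*(9 + 11*(-9)))*(-239) = ((⅑)*(-9)*(9 - 99))*(-239) = ((⅑)*(-9)*(-90))*(-239) = 90*(-239) = -21510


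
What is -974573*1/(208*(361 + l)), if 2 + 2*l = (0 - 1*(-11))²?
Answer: -974573/87464 ≈ -11.143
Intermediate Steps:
l = 119/2 (l = -1 + (0 - 1*(-11))²/2 = -1 + (0 + 11)²/2 = -1 + (½)*11² = -1 + (½)*121 = -1 + 121/2 = 119/2 ≈ 59.500)
-974573*1/(208*(361 + l)) = -974573*1/(208*(361 + 119/2)) = -974573/((841/2)*208) = -974573/87464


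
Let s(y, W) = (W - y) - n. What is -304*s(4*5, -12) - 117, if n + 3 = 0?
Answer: 8699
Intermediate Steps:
n = -3 (n = -3 + 0 = -3)
s(y, W) = 3 + W - y (s(y, W) = (W - y) - 1*(-3) = (W - y) + 3 = 3 + W - y)
-304*s(4*5, -12) - 117 = -304*(3 - 12 - 4*5) - 117 = -304*(3 - 12 - 1*20) - 117 = -304*(3 - 12 - 20) - 117 = -304*(-29) - 117 = 8816 - 117 = 8699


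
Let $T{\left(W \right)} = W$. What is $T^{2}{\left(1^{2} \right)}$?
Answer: $1$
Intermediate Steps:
$T^{2}{\left(1^{2} \right)} = \left(1^{2}\right)^{2} = 1^{2} = 1$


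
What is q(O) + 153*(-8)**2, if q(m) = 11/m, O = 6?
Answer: 58763/6 ≈ 9793.8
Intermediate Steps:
q(O) + 153*(-8)**2 = 11/6 + 153*(-8)**2 = 11*(1/6) + 153*64 = 11/6 + 9792 = 58763/6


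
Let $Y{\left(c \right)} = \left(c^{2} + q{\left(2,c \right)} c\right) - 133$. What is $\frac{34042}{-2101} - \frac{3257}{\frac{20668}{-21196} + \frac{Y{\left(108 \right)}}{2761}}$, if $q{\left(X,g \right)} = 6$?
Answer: $- \frac{101827455378051}{105618181834} \approx -964.11$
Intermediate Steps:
$Y{\left(c \right)} = -133 + c^{2} + 6 c$ ($Y{\left(c \right)} = \left(c^{2} + 6 c\right) - 133 = -133 + c^{2} + 6 c$)
$\frac{34042}{-2101} - \frac{3257}{\frac{20668}{-21196} + \frac{Y{\left(108 \right)}}{2761}} = \frac{34042}{-2101} - \frac{3257}{\frac{20668}{-21196} + \frac{-133 + 108^{2} + 6 \cdot 108}{2761}} = 34042 \left(- \frac{1}{2101}\right) - \frac{3257}{20668 \left(- \frac{1}{21196}\right) + \left(-133 + 11664 + 648\right) \frac{1}{2761}} = - \frac{34042}{2101} - \frac{3257}{- \frac{5167}{5299} + 12179 \cdot \frac{1}{2761}} = - \frac{34042}{2101} - \frac{3257}{- \frac{5167}{5299} + \frac{12179}{2761}} = - \frac{34042}{2101} - \frac{3257}{\frac{50270434}{14630539}} = - \frac{34042}{2101} - \frac{47651665523}{50270434} = - \frac{101827455378051}{105618181834}$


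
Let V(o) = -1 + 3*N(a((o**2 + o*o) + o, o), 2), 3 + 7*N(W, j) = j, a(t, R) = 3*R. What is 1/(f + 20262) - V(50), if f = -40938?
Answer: 206753/144732 ≈ 1.4285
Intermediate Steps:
N(W, j) = -3/7 + j/7
V(o) = -10/7 (V(o) = -1 + 3*(-3/7 + (1/7)*2) = -1 + 3*(-3/7 + 2/7) = -1 + 3*(-1/7) = -1 - 3/7 = -10/7)
1/(f + 20262) - V(50) = 1/(-40938 + 20262) - 1*(-10/7) = 1/(-20676) + 10/7 = -1/20676 + 10/7 = 206753/144732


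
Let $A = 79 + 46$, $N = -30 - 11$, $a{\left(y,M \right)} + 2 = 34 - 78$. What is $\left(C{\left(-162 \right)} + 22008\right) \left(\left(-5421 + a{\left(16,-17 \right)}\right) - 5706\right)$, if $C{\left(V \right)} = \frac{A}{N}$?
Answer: $- \frac{10080314119}{41} \approx -2.4586 \cdot 10^{8}$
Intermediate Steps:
$a{\left(y,M \right)} = -46$ ($a{\left(y,M \right)} = -2 + \left(34 - 78\right) = -2 - 44 = -46$)
$N = -41$
$A = 125$
$C{\left(V \right)} = - \frac{125}{41}$ ($C{\left(V \right)} = \frac{125}{-41} = 125 \left(- \frac{1}{41}\right) = - \frac{125}{41}$)
$\left(C{\left(-162 \right)} + 22008\right) \left(\left(-5421 + a{\left(16,-17 \right)}\right) - 5706\right) = \left(- \frac{125}{41} + 22008\right) \left(\left(-5421 - 46\right) - 5706\right) = \frac{902203 \left(-5467 - 5706\right)}{41} = \frac{902203}{41} \left(-11173\right) = - \frac{10080314119}{41}$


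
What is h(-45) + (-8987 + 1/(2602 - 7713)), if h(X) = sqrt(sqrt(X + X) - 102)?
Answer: -45932558/5111 + sqrt(-102 + 3*I*sqrt(10)) ≈ -8986.5 + 10.11*I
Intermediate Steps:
h(X) = sqrt(-102 + sqrt(2)*sqrt(X)) (h(X) = sqrt(sqrt(2*X) - 102) = sqrt(sqrt(2)*sqrt(X) - 102) = sqrt(-102 + sqrt(2)*sqrt(X)))
h(-45) + (-8987 + 1/(2602 - 7713)) = sqrt(-102 + sqrt(2)*sqrt(-45)) + (-8987 + 1/(2602 - 7713)) = sqrt(-102 + sqrt(2)*(3*I*sqrt(5))) + (-8987 + 1/(-5111)) = sqrt(-102 + 3*I*sqrt(10)) + (-8987 - 1/5111) = sqrt(-102 + 3*I*sqrt(10)) - 45932558/5111 = -45932558/5111 + sqrt(-102 + 3*I*sqrt(10))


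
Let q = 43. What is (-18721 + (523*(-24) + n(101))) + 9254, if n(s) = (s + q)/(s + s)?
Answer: -2223847/101 ≈ -22018.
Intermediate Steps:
n(s) = (43 + s)/(2*s) (n(s) = (s + 43)/(s + s) = (43 + s)/((2*s)) = (43 + s)*(1/(2*s)) = (43 + s)/(2*s))
(-18721 + (523*(-24) + n(101))) + 9254 = (-18721 + (523*(-24) + (½)*(43 + 101)/101)) + 9254 = (-18721 + (-12552 + (½)*(1/101)*144)) + 9254 = (-18721 + (-12552 + 72/101)) + 9254 = (-18721 - 1267680/101) + 9254 = -3158501/101 + 9254 = -2223847/101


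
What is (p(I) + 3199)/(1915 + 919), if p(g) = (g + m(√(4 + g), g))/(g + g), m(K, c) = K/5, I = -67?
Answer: 6399/5668 - 3*I*√7/1898780 ≈ 1.129 - 4.1802e-6*I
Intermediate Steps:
m(K, c) = K/5 (m(K, c) = K*(⅕) = K/5)
p(g) = (g + √(4 + g)/5)/(2*g) (p(g) = (g + √(4 + g)/5)/(g + g) = (g + √(4 + g)/5)/((2*g)) = (g + √(4 + g)/5)*(1/(2*g)) = (g + √(4 + g)/5)/(2*g))
(p(I) + 3199)/(1915 + 919) = ((⅒)*(√(4 - 67) + 5*(-67))/(-67) + 3199)/(1915 + 919) = ((⅒)*(-1/67)*(√(-63) - 335) + 3199)/2834 = ((⅒)*(-1/67)*(3*I*√7 - 335) + 3199)*(1/2834) = ((⅒)*(-1/67)*(-335 + 3*I*√7) + 3199)*(1/2834) = ((½ - 3*I*√7/670) + 3199)*(1/2834) = (6399/2 - 3*I*√7/670)*(1/2834) = 6399/5668 - 3*I*√7/1898780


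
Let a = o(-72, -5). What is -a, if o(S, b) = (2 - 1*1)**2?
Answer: -1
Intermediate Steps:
o(S, b) = 1 (o(S, b) = (2 - 1)**2 = 1**2 = 1)
a = 1
-a = -1*1 = -1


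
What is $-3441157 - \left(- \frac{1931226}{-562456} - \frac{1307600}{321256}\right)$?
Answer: $- \frac{38861917544269613}{11293272796} \approx -3.4412 \cdot 10^{6}$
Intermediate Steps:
$-3441157 - \left(- \frac{1931226}{-562456} - \frac{1307600}{321256}\right) = -3441157 - \left(\left(-1931226\right) \left(- \frac{1}{562456}\right) - \frac{163450}{40157}\right) = -3441157 - \left(\frac{965613}{281228} - \frac{163450}{40157}\right) = -3441157 - - \frac{7190595359}{11293272796} = -3441157 + \frac{7190595359}{11293272796} = - \frac{38861917544269613}{11293272796}$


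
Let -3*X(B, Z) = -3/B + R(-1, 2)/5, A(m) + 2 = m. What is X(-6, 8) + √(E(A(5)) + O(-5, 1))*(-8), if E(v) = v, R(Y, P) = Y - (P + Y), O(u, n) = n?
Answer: -481/30 ≈ -16.033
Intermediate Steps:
R(Y, P) = -P (R(Y, P) = Y + (-P - Y) = -P)
A(m) = -2 + m
X(B, Z) = 2/15 + 1/B (X(B, Z) = -(-3/B - 1*2/5)/3 = -(-3/B - 2*⅕)/3 = -(-3/B - ⅖)/3 = -(-⅖ - 3/B)/3 = 2/15 + 1/B)
X(-6, 8) + √(E(A(5)) + O(-5, 1))*(-8) = (2/15 + 1/(-6)) + √((-2 + 5) + 1)*(-8) = (2/15 - ⅙) + √(3 + 1)*(-8) = -1/30 + √4*(-8) = -1/30 + 2*(-8) = -1/30 - 16 = -481/30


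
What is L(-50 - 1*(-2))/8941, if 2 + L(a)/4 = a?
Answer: -200/8941 ≈ -0.022369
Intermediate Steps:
L(a) = -8 + 4*a
L(-50 - 1*(-2))/8941 = (-8 + 4*(-50 - 1*(-2)))/8941 = (-8 + 4*(-50 + 2))*(1/8941) = (-8 + 4*(-48))*(1/8941) = (-8 - 192)*(1/8941) = -200*1/8941 = -200/8941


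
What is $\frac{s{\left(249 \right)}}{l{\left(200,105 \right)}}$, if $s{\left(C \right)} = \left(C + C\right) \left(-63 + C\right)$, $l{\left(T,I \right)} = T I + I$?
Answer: $\frac{10292}{2345} \approx 4.3889$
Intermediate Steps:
$l{\left(T,I \right)} = I + I T$ ($l{\left(T,I \right)} = I T + I = I + I T$)
$s{\left(C \right)} = 2 C \left(-63 + C\right)$
$\frac{s{\left(249 \right)}}{l{\left(200,105 \right)}} = \frac{2 \cdot 249 \left(-63 + 249\right)}{105 \left(1 + 200\right)} = \frac{2 \cdot 249 \cdot 186}{105 \cdot 201} = \frac{92628}{21105} = 92628 \cdot \frac{1}{21105} = \frac{10292}{2345}$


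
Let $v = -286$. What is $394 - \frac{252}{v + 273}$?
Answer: $\frac{5374}{13} \approx 413.38$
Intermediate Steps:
$394 - \frac{252}{v + 273} = 394 - \frac{252}{-286 + 273} = 394 - \frac{252}{-13} = 394 - - \frac{252}{13} = 394 + \frac{252}{13} = \frac{5374}{13}$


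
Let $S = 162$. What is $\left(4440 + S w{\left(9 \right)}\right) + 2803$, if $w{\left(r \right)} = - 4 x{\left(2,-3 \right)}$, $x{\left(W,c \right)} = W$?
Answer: $5947$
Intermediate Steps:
$w{\left(r \right)} = -8$ ($w{\left(r \right)} = \left(-4\right) 2 = -8$)
$\left(4440 + S w{\left(9 \right)}\right) + 2803 = \left(4440 + 162 \left(-8\right)\right) + 2803 = \left(4440 - 1296\right) + 2803 = 3144 + 2803 = 5947$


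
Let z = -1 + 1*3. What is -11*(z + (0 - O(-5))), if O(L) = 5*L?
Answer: -297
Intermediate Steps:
z = 2 (z = -1 + 3 = 2)
-11*(z + (0 - O(-5))) = -11*(2 + (0 - 5*(-5))) = -11*(2 + (0 - 1*(-25))) = -11*(2 + (0 + 25)) = -11*(2 + 25) = -11*27 = -297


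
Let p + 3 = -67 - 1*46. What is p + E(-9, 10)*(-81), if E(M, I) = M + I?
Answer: -197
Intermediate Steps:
E(M, I) = I + M
p = -116 (p = -3 + (-67 - 1*46) = -3 + (-67 - 46) = -3 - 113 = -116)
p + E(-9, 10)*(-81) = -116 + (10 - 9)*(-81) = -116 + 1*(-81) = -116 - 81 = -197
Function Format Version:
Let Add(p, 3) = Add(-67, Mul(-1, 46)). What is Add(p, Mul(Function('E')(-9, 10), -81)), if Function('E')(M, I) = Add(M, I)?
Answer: -197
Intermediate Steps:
Function('E')(M, I) = Add(I, M)
p = -116 (p = Add(-3, Add(-67, Mul(-1, 46))) = Add(-3, Add(-67, -46)) = Add(-3, -113) = -116)
Add(p, Mul(Function('E')(-9, 10), -81)) = Add(-116, Mul(Add(10, -9), -81)) = Add(-116, Mul(1, -81)) = Add(-116, -81) = -197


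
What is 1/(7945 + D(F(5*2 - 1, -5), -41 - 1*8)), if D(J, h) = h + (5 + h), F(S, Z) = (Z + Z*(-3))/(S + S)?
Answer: 1/7852 ≈ 0.00012736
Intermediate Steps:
F(S, Z) = -Z/S (F(S, Z) = (Z - 3*Z)/((2*S)) = (-2*Z)*(1/(2*S)) = -Z/S)
D(J, h) = 5 + 2*h
1/(7945 + D(F(5*2 - 1, -5), -41 - 1*8)) = 1/(7945 + (5 + 2*(-41 - 1*8))) = 1/(7945 + (5 + 2*(-41 - 8))) = 1/(7945 + (5 + 2*(-49))) = 1/(7945 + (5 - 98)) = 1/(7945 - 93) = 1/7852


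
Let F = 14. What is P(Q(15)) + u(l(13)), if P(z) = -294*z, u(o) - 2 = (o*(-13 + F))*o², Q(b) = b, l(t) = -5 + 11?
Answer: -4192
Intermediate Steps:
l(t) = 6
u(o) = 2 + o³ (u(o) = 2 + (o*(-13 + 14))*o² = 2 + (o*1)*o² = 2 + o*o² = 2 + o³)
P(Q(15)) + u(l(13)) = -294*15 + (2 + 6³) = -4410 + (2 + 216) = -4410 + 218 = -4192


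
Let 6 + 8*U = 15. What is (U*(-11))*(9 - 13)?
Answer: 99/2 ≈ 49.500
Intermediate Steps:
U = 9/8 (U = -3/4 + (1/8)*15 = -3/4 + 15/8 = 9/8 ≈ 1.1250)
(U*(-11))*(9 - 13) = ((9/8)*(-11))*(9 - 13) = -99/8*(-4) = 99/2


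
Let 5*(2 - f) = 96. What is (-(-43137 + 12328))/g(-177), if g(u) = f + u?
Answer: -154045/971 ≈ -158.65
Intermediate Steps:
f = -86/5 (f = 2 - ⅕*96 = 2 - 96/5 = -86/5 ≈ -17.200)
g(u) = -86/5 + u
(-(-43137 + 12328))/g(-177) = (-(-43137 + 12328))/(-86/5 - 177) = (-1*(-30809))/(-971/5) = 30809*(-5/971) = -154045/971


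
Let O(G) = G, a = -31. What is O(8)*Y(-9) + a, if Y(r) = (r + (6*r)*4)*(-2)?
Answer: 3569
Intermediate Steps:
Y(r) = -50*r (Y(r) = (r + 24*r)*(-2) = (25*r)*(-2) = -50*r)
O(8)*Y(-9) + a = 8*(-50*(-9)) - 31 = 8*450 - 31 = 3600 - 31 = 3569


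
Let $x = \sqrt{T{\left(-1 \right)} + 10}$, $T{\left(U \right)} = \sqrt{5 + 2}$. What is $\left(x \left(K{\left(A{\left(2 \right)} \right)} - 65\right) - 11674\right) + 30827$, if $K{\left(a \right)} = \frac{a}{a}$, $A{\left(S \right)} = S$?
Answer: $19153 - 64 \sqrt{10 + \sqrt{7}} \approx 18925.0$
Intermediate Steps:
$T{\left(U \right)} = \sqrt{7}$
$K{\left(a \right)} = 1$
$x = \sqrt{10 + \sqrt{7}}$ ($x = \sqrt{\sqrt{7} + 10} = \sqrt{10 + \sqrt{7}} \approx 3.5561$)
$\left(x \left(K{\left(A{\left(2 \right)} \right)} - 65\right) - 11674\right) + 30827 = \left(\sqrt{10 + \sqrt{7}} \left(1 - 65\right) - 11674\right) + 30827 = \left(\sqrt{10 + \sqrt{7}} \left(-64\right) - 11674\right) + 30827 = \left(- 64 \sqrt{10 + \sqrt{7}} - 11674\right) + 30827 = \left(-11674 - 64 \sqrt{10 + \sqrt{7}}\right) + 30827 = 19153 - 64 \sqrt{10 + \sqrt{7}}$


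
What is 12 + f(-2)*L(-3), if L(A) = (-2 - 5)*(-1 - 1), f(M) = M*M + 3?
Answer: 110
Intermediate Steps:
f(M) = 3 + M² (f(M) = M² + 3 = 3 + M²)
L(A) = 14 (L(A) = -7*(-2) = 14)
12 + f(-2)*L(-3) = 12 + (3 + (-2)²)*14 = 12 + (3 + 4)*14 = 12 + 7*14 = 12 + 98 = 110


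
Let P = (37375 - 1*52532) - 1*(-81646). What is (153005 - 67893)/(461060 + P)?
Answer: 85112/527549 ≈ 0.16133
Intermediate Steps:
P = 66489 (P = (37375 - 52532) + 81646 = -15157 + 81646 = 66489)
(153005 - 67893)/(461060 + P) = (153005 - 67893)/(461060 + 66489) = 85112/527549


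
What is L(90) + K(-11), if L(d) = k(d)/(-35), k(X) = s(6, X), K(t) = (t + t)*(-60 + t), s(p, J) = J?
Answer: 10916/7 ≈ 1559.4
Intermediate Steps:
K(t) = 2*t*(-60 + t) (K(t) = (2*t)*(-60 + t) = 2*t*(-60 + t))
k(X) = X
L(d) = -d/35 (L(d) = d/(-35) = d*(-1/35) = -d/35)
L(90) + K(-11) = -1/35*90 + 2*(-11)*(-60 - 11) = -18/7 + 2*(-11)*(-71) = -18/7 + 1562 = 10916/7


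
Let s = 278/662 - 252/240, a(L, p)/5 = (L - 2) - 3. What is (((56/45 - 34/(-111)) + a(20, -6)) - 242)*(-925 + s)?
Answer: 562669304461/3674100 ≈ 1.5314e+5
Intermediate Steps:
a(L, p) = -25 + 5*L (a(L, p) = 5*((L - 2) - 3) = 5*((-2 + L) - 3) = 5*(-5 + L) = -25 + 5*L)
s = -4171/6620 (s = 278*(1/662) - 252*1/240 = 139/331 - 21/20 = -4171/6620 ≈ -0.63006)
(((56/45 - 34/(-111)) + a(20, -6)) - 242)*(-925 + s) = (((56/45 - 34/(-111)) + (-25 + 5*20)) - 242)*(-925 - 4171/6620) = (((56*(1/45) - 34*(-1/111)) + (-25 + 100)) - 242)*(-6127671/6620) = (((56/45 + 34/111) + 75) - 242)*(-6127671/6620) = ((2582/1665 + 75) - 242)*(-6127671/6620) = (127457/1665 - 242)*(-6127671/6620) = -275473/1665*(-6127671/6620) = 562669304461/3674100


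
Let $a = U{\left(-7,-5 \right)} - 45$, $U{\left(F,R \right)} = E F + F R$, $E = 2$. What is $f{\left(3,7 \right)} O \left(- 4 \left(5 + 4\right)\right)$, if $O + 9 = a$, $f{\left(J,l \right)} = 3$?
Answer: $3564$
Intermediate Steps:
$U{\left(F,R \right)} = 2 F + F R$
$a = -24$ ($a = - 7 \left(2 - 5\right) - 45 = \left(-7\right) \left(-3\right) - 45 = 21 - 45 = -24$)
$O = -33$ ($O = -9 - 24 = -33$)
$f{\left(3,7 \right)} O \left(- 4 \left(5 + 4\right)\right) = 3 \left(-33\right) \left(- 4 \left(5 + 4\right)\right) = - 99 \left(\left(-4\right) 9\right) = \left(-99\right) \left(-36\right) = 3564$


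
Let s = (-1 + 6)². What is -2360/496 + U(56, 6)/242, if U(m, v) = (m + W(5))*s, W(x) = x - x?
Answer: 7705/7502 ≈ 1.0271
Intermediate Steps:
W(x) = 0
s = 25 (s = 5² = 25)
U(m, v) = 25*m (U(m, v) = (m + 0)*25 = m*25 = 25*m)
-2360/496 + U(56, 6)/242 = -2360/496 + (25*56)/242 = -2360*1/496 + 1400*(1/242) = -295/62 + 700/121 = 7705/7502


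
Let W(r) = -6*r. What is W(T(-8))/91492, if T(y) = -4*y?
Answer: -48/22873 ≈ -0.0020985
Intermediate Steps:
W(T(-8))/91492 = -(-24)*(-8)/91492 = -6*32*(1/91492) = -192*1/91492 = -48/22873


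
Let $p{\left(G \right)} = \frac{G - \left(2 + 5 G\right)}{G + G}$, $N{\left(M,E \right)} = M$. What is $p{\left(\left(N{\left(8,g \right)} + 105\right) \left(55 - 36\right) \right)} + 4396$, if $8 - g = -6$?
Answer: $\frac{9433917}{2147} \approx 4394.0$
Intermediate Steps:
$g = 14$ ($g = 8 - -6 = 8 + 6 = 14$)
$p{\left(G \right)} = \frac{-2 - 4 G}{2 G}$ ($p{\left(G \right)} = \frac{G - \left(2 + 5 G\right)}{2 G} = \left(-2 - 4 G\right) \frac{1}{2 G} = \frac{-2 - 4 G}{2 G}$)
$p{\left(\left(N{\left(8,g \right)} + 105\right) \left(55 - 36\right) \right)} + 4396 = \left(-2 - \frac{1}{\left(8 + 105\right) \left(55 - 36\right)}\right) + 4396 = \left(-2 - \frac{1}{113 \cdot 19}\right) + 4396 = \left(-2 - \frac{1}{2147}\right) + 4396 = - \frac{4295}{2147} + 4396 = \frac{9433917}{2147}$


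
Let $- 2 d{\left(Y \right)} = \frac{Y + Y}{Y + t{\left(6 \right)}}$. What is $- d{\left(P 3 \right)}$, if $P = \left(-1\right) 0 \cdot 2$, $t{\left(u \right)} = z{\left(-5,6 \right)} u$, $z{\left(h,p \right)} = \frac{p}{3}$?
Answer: $0$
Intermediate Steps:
$z{\left(h,p \right)} = \frac{p}{3}$ ($z{\left(h,p \right)} = p \frac{1}{3} = \frac{p}{3}$)
$t{\left(u \right)} = 2 u$ ($t{\left(u \right)} = \frac{1}{3} \cdot 6 u = 2 u$)
$P = 0$ ($P = 0 \cdot 2 = 0$)
$d{\left(Y \right)} = - \frac{Y}{12 + Y}$ ($d{\left(Y \right)} = - \frac{\left(Y + Y\right) \frac{1}{Y + 2 \cdot 6}}{2} = - \frac{2 Y \frac{1}{Y + 12}}{2} = - \frac{2 Y \frac{1}{12 + Y}}{2} = - \frac{Y}{12 + Y}$)
$- d{\left(P 3 \right)} = - \frac{\left(-1\right) 0 \cdot 3}{12 + 0 \cdot 3} = - \frac{\left(-1\right) 0}{12 + 0} = - \frac{\left(-1\right) 0}{12} = \left(-1\right) 0 = 0$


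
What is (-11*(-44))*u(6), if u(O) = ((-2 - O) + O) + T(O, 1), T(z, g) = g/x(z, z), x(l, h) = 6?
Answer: -2662/3 ≈ -887.33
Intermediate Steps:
T(z, g) = g/6
u(O) = -11/6 (u(O) = ((-2 - O) + O) + (⅙)*1 = -2 + ⅙ = -11/6)
(-11*(-44))*u(6) = -11*(-44)*(-11/6) = 484*(-11/6) = -2662/3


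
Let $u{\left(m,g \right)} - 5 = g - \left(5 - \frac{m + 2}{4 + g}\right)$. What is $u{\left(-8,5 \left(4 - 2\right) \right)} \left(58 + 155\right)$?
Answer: $\frac{14271}{7} \approx 2038.7$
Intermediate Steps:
$u{\left(m,g \right)} = g + \frac{2 + m}{4 + g}$ ($u{\left(m,g \right)} = 5 - \left(5 - g - \frac{m + 2}{4 + g}\right) = 5 - \left(5 - g - \frac{2 + m}{4 + g}\right) = 5 + \left(-5 + g + \frac{2 + m}{4 + g}\right) = g + \frac{2 + m}{4 + g}$)
$u{\left(-8,5 \left(4 - 2\right) \right)} \left(58 + 155\right) = \frac{2 - 8 + \left(5 \left(4 - 2\right)\right)^{2} + 4 \cdot 5 \left(4 - 2\right)}{4 + 5 \left(4 - 2\right)} \left(58 + 155\right) = \frac{2 - 8 + \left(5 \cdot 2\right)^{2} + 4 \cdot 5 \cdot 2}{4 + 5 \cdot 2} \cdot 213 = \frac{2 - 8 + 10^{2} + 4 \cdot 10}{4 + 10} \cdot 213 = \frac{2 - 8 + 100 + 40}{14} \cdot 213 = \frac{1}{14} \cdot 134 \cdot 213 = \frac{67}{7} \cdot 213 = \frac{14271}{7}$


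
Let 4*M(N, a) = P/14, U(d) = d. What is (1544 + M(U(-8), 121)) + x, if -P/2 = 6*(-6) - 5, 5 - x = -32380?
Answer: 950053/28 ≈ 33930.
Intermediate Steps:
x = 32385 (x = 5 - 1*(-32380) = 5 + 32380 = 32385)
P = 82 (P = -2*(6*(-6) - 5) = -2*(-36 - 5) = -2*(-41) = 82)
M(N, a) = 41/28 (M(N, a) = (82/14)/4 = (82*(1/14))/4 = (¼)*(41/7) = 41/28)
(1544 + M(U(-8), 121)) + x = (1544 + 41/28) + 32385 = 43273/28 + 32385 = 950053/28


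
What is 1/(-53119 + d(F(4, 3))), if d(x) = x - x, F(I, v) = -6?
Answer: -1/53119 ≈ -1.8826e-5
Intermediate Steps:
d(x) = 0
1/(-53119 + d(F(4, 3))) = 1/(-53119 + 0) = 1/(-53119) = -1/53119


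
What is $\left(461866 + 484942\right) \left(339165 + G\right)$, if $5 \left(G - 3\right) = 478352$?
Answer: $\frac{2058542379136}{5} \approx 4.1171 \cdot 10^{11}$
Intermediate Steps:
$G = \frac{478367}{5}$ ($G = 3 + \frac{1}{5} \cdot 478352 = 3 + \frac{478352}{5} = \frac{478367}{5} \approx 95673.0$)
$\left(461866 + 484942\right) \left(339165 + G\right) = \left(461866 + 484942\right) \left(339165 + \frac{478367}{5}\right) = 946808 \cdot \frac{2174192}{5} = \frac{2058542379136}{5}$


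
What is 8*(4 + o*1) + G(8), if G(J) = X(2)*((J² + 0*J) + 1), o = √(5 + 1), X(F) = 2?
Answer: 162 + 8*√6 ≈ 181.60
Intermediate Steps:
o = √6 ≈ 2.4495
G(J) = 2 + 2*J² (G(J) = 2*((J² + 0*J) + 1) = 2*((J² + 0) + 1) = 2*(J² + 1) = 2*(1 + J²) = 2 + 2*J²)
8*(4 + o*1) + G(8) = 8*(4 + √6*1) + (2 + 2*8²) = 8*(4 + √6) + (2 + 2*64) = (32 + 8*√6) + (2 + 128) = (32 + 8*√6) + 130 = 162 + 8*√6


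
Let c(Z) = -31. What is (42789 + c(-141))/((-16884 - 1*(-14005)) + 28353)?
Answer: 21379/12737 ≈ 1.6785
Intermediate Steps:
(42789 + c(-141))/((-16884 - 1*(-14005)) + 28353) = (42789 - 31)/((-16884 - 1*(-14005)) + 28353) = 42758/((-16884 + 14005) + 28353) = 42758/(-2879 + 28353) = 42758/25474 = 42758*(1/25474) = 21379/12737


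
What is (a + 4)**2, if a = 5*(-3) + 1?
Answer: 100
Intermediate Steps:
a = -14 (a = -15 + 1 = -14)
(a + 4)**2 = (-14 + 4)**2 = (-10)**2 = 100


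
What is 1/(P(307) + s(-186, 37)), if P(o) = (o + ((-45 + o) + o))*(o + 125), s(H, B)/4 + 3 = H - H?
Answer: 1/378420 ≈ 2.6426e-6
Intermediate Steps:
s(H, B) = -12 (s(H, B) = -12 + 4*(H - H) = -12 + 4*0 = -12 + 0 = -12)
P(o) = (-45 + 3*o)*(125 + o) (P(o) = (o + (-45 + 2*o))*(125 + o) = (-45 + 3*o)*(125 + o))
1/(P(307) + s(-186, 37)) = 1/((-5625 + 3*307² + 330*307) - 12) = 1/((-5625 + 3*94249 + 101310) - 12) = 1/((-5625 + 282747 + 101310) - 12) = 1/(378432 - 12) = 1/378420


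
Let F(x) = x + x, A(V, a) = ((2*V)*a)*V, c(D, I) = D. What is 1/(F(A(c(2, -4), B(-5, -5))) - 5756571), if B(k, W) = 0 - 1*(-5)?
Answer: -1/5756491 ≈ -1.7372e-7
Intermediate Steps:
B(k, W) = 5 (B(k, W) = 0 + 5 = 5)
A(V, a) = 2*a*V**2 (A(V, a) = (2*V*a)*V = 2*a*V**2)
F(x) = 2*x
1/(F(A(c(2, -4), B(-5, -5))) - 5756571) = 1/(2*(2*5*2**2) - 5756571) = 1/(2*(2*5*4) - 5756571) = 1/(2*40 - 5756571) = 1/(80 - 5756571) = 1/(-5756491) = -1/5756491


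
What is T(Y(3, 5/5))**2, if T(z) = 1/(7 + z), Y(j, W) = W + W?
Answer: 1/81 ≈ 0.012346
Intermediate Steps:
Y(j, W) = 2*W
T(Y(3, 5/5))**2 = (1/(7 + 2*(5/5)))**2 = (1/(7 + 2*(5*(1/5))))**2 = (1/(7 + 2*1))**2 = (1/(7 + 2))**2 = (1/9)**2 = 1/81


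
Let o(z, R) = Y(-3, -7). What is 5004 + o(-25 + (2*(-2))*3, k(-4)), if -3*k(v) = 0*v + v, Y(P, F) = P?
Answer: 5001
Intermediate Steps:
k(v) = -v/3 (k(v) = -(0*v + v)/3 = -(0 + v)/3 = -v/3)
o(z, R) = -3
5004 + o(-25 + (2*(-2))*3, k(-4)) = 5004 - 3 = 5001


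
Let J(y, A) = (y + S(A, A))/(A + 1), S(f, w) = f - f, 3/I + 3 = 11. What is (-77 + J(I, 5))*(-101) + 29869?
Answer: 602235/16 ≈ 37640.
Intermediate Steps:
I = 3/8 (I = 3/(-3 + 11) = 3/8 ≈ 0.37500)
S(f, w) = 0
J(y, A) = y/(1 + A) (J(y, A) = (y + 0)/(A + 1) = y/(1 + A))
(-77 + J(I, 5))*(-101) + 29869 = (-77 + 3/(8*(1 + 5)))*(-101) + 29869 = (-77 + (3/8)/6)*(-101) + 29869 = (-77 + (3/8)*(⅙))*(-101) + 29869 = (-77 + 1/16)*(-101) + 29869 = -1231/16*(-101) + 29869 = 124331/16 + 29869 = 602235/16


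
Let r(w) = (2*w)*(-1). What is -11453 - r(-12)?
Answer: -11477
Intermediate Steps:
r(w) = -2*w
-11453 - r(-12) = -11453 - (-2)*(-12) = -11453 - 1*24 = -11453 - 24 = -11477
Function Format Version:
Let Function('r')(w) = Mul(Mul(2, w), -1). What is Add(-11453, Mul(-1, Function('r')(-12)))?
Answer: -11477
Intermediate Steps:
Function('r')(w) = Mul(-2, w)
Add(-11453, Mul(-1, Function('r')(-12))) = Add(-11453, Mul(-1, Mul(-2, -12))) = Add(-11453, Mul(-1, 24)) = Add(-11453, -24) = -11477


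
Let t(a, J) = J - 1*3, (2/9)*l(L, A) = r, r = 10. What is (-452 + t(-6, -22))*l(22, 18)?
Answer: -21465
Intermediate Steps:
l(L, A) = 45 (l(L, A) = (9/2)*10 = 45)
t(a, J) = -3 + J (t(a, J) = J - 3 = -3 + J)
(-452 + t(-6, -22))*l(22, 18) = (-452 + (-3 - 22))*45 = (-452 - 25)*45 = -477*45 = -21465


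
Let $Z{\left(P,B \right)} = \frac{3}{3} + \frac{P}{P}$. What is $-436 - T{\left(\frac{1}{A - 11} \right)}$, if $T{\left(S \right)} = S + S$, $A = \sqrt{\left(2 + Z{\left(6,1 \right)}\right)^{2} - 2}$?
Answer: $- \frac{46630}{107} + \frac{2 \sqrt{14}}{107} \approx -435.72$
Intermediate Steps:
$Z{\left(P,B \right)} = 2$ ($Z{\left(P,B \right)} = 3 \cdot \frac{1}{3} + 1 = 1 + 1 = 2$)
$A = \sqrt{14}$ ($A = \sqrt{\left(2 + 2\right)^{2} - 2} = \sqrt{4^{2} - 2} = \sqrt{16 - 2} = \sqrt{14} \approx 3.7417$)
$T{\left(S \right)} = 2 S$
$-436 - T{\left(\frac{1}{A - 11} \right)} = -436 - \frac{2}{\sqrt{14} - 11} = -436 - \frac{2}{-11 + \sqrt{14}}$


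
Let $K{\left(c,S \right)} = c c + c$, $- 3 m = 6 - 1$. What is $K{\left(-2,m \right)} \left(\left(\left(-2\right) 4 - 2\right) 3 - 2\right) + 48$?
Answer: $-16$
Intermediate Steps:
$m = - \frac{5}{3}$ ($m = - \frac{6 - 1}{3} = \left(- \frac{1}{3}\right) 5 = - \frac{5}{3} \approx -1.6667$)
$K{\left(c,S \right)} = c + c^{2}$ ($K{\left(c,S \right)} = c^{2} + c = c + c^{2}$)
$K{\left(-2,m \right)} \left(\left(\left(-2\right) 4 - 2\right) 3 - 2\right) + 48 = - 2 \left(1 - 2\right) \left(\left(\left(-2\right) 4 - 2\right) 3 - 2\right) + 48 = \left(-2\right) \left(-1\right) \left(\left(-8 - 2\right) 3 - 2\right) + 48 = 2 \left(\left(-10\right) 3 - 2\right) + 48 = 2 \left(-30 - 2\right) + 48 = 2 \left(-32\right) + 48 = -64 + 48 = -16$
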